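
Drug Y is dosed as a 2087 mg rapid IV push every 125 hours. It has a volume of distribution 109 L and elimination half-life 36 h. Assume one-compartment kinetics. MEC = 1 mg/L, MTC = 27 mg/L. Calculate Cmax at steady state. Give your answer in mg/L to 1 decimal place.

21.0 mg/L

k = ln2/t½ = ln2/36 ≈ 0.019254 h⁻¹; fraction remaining f = e^(−kτ) = e^(−0.019254×125) ≈ 0.0901.
Accumulation ratio R = 1/(1 − f) ≈ 1/0.9099 ≈ 1.0990.
Single-dose peak C₀ = D/Vd = 2087/109 ≈ 19.147 mg/L.
Steady-state peak Cmax,ss = C₀·R ≈ 19.147 × 1.0990 ≈ 21.043 mg/L.
Peak 21.0 mg/L vs MTC 27 mg/L: below toxic threshold.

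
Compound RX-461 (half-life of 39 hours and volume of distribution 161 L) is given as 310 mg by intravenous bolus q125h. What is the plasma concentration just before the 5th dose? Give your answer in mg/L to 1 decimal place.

0.2 mg/L

f = (1/2)^(τ/t½) = (1/2)^(125/39) ≈ 0.1084.
C₀ = D/Vd = 310/161 ≈ 1.925 mg/L.
Before the 5th dose, 4 doses have been given. Superposition: Cmin = C₀·(f + f² + … + f^4).
≈ 1.925 × (0.1084 + 0.0118 + 0.0013 + 0.0001) ≈ 1.925 × 0.1216 ≈ 0.234 mg/L.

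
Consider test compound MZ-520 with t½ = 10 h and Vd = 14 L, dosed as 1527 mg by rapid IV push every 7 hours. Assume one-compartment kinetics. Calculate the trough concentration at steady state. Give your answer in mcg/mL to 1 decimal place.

τ/t½ = 7/10 ≈ 0.7, so fraction remaining f = (1/2)^(7/10) ≈ 0.6156.
Each bolus raises the concentration by D/Vd = 1527/14 ≈ 109.071 mcg/mL.
Steady-state trough Cmin,ss = C₀·f/(1−f) ≈ 109.071 × 0.6156/0.3844 ≈ 174.672 mcg/mL.

174.7 mcg/mL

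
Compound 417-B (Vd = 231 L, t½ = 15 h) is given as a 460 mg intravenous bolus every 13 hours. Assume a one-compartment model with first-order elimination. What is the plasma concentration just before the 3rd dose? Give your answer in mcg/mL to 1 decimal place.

1.7 mcg/mL

f = (1/2)^(τ/t½) = (1/2)^(13/15) ≈ 0.5484.
C₀ = D/Vd = 460/231 ≈ 1.991 mcg/mL.
Before the 3rd dose, 2 doses have been given. Superposition: Cmin = C₀·(f + f²).
≈ 1.991 × (0.5484 + 0.3007) ≈ 1.991 × 0.8491 ≈ 1.691 mcg/mL.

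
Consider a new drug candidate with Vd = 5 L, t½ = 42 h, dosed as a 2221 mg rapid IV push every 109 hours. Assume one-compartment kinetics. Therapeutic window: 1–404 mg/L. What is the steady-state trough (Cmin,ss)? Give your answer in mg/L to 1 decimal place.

k = ln2/t½ = ln2/42 ≈ 0.016504 h⁻¹; fraction remaining f = e^(−kτ) = e^(−0.016504×109) ≈ 0.1655.
Accumulation ratio R = 1/(1 − f) ≈ 1/0.8345 ≈ 1.1983.
Single-dose peak C₀ = D/Vd = 2221/5 ≈ 444.200 mg/L.
Cmax,ss = C₀/(1 − f) ≈ 444.200/0.8345 ≈ 532.295 mg/L.
One interval later, Cmin,ss = Cmax,ss·e^(−kτ) ≈ 532.295 × 0.1655 ≈ 88.095 mg/L.
Trough 88.1 mg/L vs MEC 1 mg/L: adequate.

88.1 mg/L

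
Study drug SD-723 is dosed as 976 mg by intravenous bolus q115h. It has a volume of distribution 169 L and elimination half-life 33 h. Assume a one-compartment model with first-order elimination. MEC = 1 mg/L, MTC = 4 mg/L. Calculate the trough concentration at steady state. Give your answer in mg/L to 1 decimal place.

τ/t½ = 115/33 ≈ 3.4848, so fraction remaining f = (1/2)^(115/33) ≈ 0.0893.
Accumulation ratio R = 1/(1 − f) ≈ 1/0.9107 ≈ 1.0981.
Each bolus raises the concentration by D/Vd = 976/169 ≈ 5.775 mg/L.
Cmax,ss = C₀/(1 − f) ≈ 5.775/0.9107 ≈ 6.341 mg/L.
One interval later, Cmin,ss = Cmax,ss·e^(−kτ) ≈ 6.341 × 0.0893 ≈ 0.566 mg/L.
Trough 0.6 mg/L vs MEC 1 mg/L: subtherapeutic.

0.6 mg/L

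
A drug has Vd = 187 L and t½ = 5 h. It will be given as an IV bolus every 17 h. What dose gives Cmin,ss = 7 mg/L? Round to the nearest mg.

τ/t½ = 17/5 ≈ 3.4, so f = (1/2)^(17/5) ≈ 0.094732.
Cmin,ss = (D/Vd)·f/(1−f), so D = Cmin,ss·Vd·(1−f)/f.
D = 7 × 187 × (1−f)/f ≈ 7 × 187 × 9.55610 ≈ 12508.93 mg.

12509 mg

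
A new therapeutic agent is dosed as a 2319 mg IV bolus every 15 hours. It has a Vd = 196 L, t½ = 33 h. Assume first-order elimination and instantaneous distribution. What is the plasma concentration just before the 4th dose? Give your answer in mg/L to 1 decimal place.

19.5 mg/L

f = (1/2)^(τ/t½) = (1/2)^(15/33) ≈ 0.7297.
C₀ = D/Vd = 2319/196 ≈ 11.832 mg/L.
Before the 4th dose, 3 doses have been given. Superposition: Cmin = C₀·(f + f² + … + f^3).
≈ 11.832 × (0.7297 + 0.5325 + 0.3885) ≈ 11.832 × 1.6507 ≈ 19.531 mg/L.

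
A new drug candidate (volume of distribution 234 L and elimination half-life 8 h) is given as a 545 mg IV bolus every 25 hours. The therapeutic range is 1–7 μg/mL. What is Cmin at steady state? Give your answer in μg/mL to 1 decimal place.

Over one 25-h interval, 25/8 ≈ 3.125 half-lives elapse, leaving f ≈ 0.1146 of each dose.
Single-dose peak C₀ = D/Vd = 545/234 ≈ 2.329 μg/mL.
Steady-state trough Cmin,ss = C₀·f/(1−f) ≈ 2.329 × 0.1146/0.8854 ≈ 0.301 μg/mL.
Trough 0.3 μg/mL vs MEC 1 μg/mL: subtherapeutic.

0.3 μg/mL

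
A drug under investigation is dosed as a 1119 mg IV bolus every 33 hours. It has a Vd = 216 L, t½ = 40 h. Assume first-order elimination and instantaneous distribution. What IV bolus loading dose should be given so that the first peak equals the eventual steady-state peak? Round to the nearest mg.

f = (1/2)^(33/40) ≈ 0.564482; accumulation ratio R = 1/(1−f) ≈ 2.29612.
Loading dose to hit Cmax,ss on first dose: D_load = D_maint·R ≈ 1119 × 2.29612 ≈ 2569.36 mg.

2569 mg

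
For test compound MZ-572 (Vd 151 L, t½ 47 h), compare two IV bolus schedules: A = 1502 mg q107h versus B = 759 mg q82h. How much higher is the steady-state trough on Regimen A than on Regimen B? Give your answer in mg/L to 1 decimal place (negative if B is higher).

Regimen A: f = (1/2)^(107/47) ≈ 0.2064; Cmin,ss = (1502/151)·f/(1−f) ≈ 2.587 mg/L.
Regimen B: f = (1/2)^(82/47) ≈ 0.2984; Cmin,ss = (759/151)·f/(1−f) ≈ 2.138 mg/L.
Difference ≈ 2.587 − 2.138 ≈ 0.449 mg/L.

0.4 mg/L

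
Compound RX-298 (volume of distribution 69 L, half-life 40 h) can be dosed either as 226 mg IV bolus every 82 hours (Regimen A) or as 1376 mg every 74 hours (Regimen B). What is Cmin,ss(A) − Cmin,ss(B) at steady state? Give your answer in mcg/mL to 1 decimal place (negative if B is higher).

-6.6 mcg/mL

Regimen A: f = (1/2)^(82/40) ≈ 0.2415; Cmin,ss = (226/69)·f/(1−f) ≈ 1.043 mcg/mL.
Regimen B: f = (1/2)^(74/40) ≈ 0.2774; Cmin,ss = (1376/69)·f/(1−f) ≈ 7.656 mcg/mL.
Difference ≈ 1.043 − 7.656 ≈ -6.613 mcg/mL.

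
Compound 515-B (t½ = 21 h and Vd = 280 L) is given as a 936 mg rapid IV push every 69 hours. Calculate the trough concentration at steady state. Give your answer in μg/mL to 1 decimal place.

Over one 69-h interval, 69/21 ≈ 3.2857 half-lives elapse, leaving f ≈ 0.1025 of each dose.
At steady state, accumulation factor R = 1/(1 − e^(−kτ)) ≈ 1.1142.
Each bolus raises the concentration by D/Vd = 936/280 ≈ 3.343 μg/mL.
Cmax,ss = C₀/(1 − f) ≈ 3.343/0.8975 ≈ 3.725 μg/mL.
One interval later, Cmin,ss = Cmax,ss·e^(−kτ) ≈ 3.725 × 0.1025 ≈ 0.382 μg/mL.

0.4 μg/mL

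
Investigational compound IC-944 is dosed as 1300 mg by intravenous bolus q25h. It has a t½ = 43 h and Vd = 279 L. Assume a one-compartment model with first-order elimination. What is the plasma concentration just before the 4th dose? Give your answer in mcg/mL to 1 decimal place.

6.6 mcg/mL

f = (1/2)^(τ/t½) = (1/2)^(25/43) ≈ 0.6683.
C₀ = D/Vd = 1300/279 ≈ 4.659 mcg/mL.
Before the 4th dose, 3 doses have been given. Superposition: Cmin = C₀·(f + f² + … + f^3).
≈ 4.659 × (0.6683 + 0.4466 + 0.2985) ≈ 4.659 × 1.4134 ≈ 6.585 mcg/mL.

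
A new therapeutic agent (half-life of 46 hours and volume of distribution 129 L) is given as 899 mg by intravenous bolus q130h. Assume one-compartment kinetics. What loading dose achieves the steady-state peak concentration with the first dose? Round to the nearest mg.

1047 mg

f = (1/2)^(130/46) ≈ 0.141014; accumulation ratio R = 1/(1−f) ≈ 1.16416.
Loading dose to hit Cmax,ss on first dose: D_load = D_maint·R ≈ 899 × 1.16416 ≈ 1046.58 mg.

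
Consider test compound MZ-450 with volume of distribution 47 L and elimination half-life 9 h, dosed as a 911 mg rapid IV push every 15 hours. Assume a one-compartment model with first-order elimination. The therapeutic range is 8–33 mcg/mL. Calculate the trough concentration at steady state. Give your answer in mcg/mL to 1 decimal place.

8.9 mcg/mL

k = ln2/t½ = ln2/9 ≈ 0.077016 h⁻¹; fraction remaining f = e^(−kτ) = e^(−0.077016×15) ≈ 0.3150.
At steady state, accumulation factor R = 1/(1 − e^(−kτ)) ≈ 1.4599.
Single-dose peak C₀ = D/Vd = 911/47 ≈ 19.383 mcg/mL.
Cmax,ss = C₀/(1 − f) ≈ 19.383/0.6850 ≈ 28.296 mcg/mL.
One interval later, Cmin,ss = Cmax,ss·e^(−kτ) ≈ 28.296 × 0.3150 ≈ 8.913 mcg/mL.
Trough 8.9 mcg/mL vs MEC 8 mcg/mL: adequate.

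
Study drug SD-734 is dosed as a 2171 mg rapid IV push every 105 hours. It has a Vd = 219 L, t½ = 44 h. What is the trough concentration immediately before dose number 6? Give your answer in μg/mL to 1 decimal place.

f = (1/2)^(τ/t½) = (1/2)^(105/44) ≈ 0.1913.
C₀ = D/Vd = 2171/219 ≈ 9.913 μg/mL.
Before the 6th dose, 5 doses have been given. Superposition: Cmin = C₀·(f + f² + … + f^5).
≈ 9.913 × (0.1913 + 0.0366 + 0.0070 + 0.0013 + 0.0003) ≈ 9.913 × 0.2365 ≈ 2.344 μg/mL.

2.3 μg/mL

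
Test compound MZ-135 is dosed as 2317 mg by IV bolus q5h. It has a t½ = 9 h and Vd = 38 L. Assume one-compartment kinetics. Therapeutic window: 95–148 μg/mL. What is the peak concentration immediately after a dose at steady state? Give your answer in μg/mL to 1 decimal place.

Over one 5-h interval, 5/9 ≈ 0.55556 half-lives elapse, leaving f ≈ 0.6804 of each dose.
At steady state, accumulation factor R = 1/(1 − e^(−kτ)) ≈ 3.1289.
Single-dose peak C₀ = D/Vd = 2317/38 ≈ 60.974 μg/mL.
Cmax,ss = C₀/(1 − f) ≈ 60.974/0.3196 ≈ 190.782 μg/mL.
Peak 190.8 μg/mL vs MTC 148 μg/mL: exceeds toxic threshold.

190.8 μg/mL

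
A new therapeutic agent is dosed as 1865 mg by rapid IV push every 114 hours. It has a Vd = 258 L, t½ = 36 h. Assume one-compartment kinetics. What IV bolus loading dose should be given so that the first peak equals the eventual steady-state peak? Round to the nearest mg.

2099 mg

f = (1/2)^(114/36) ≈ 0.111362; accumulation ratio R = 1/(1−f) ≈ 1.12532.
Loading dose to hit Cmax,ss on first dose: D_load = D_maint·R ≈ 1865 × 1.12532 ≈ 2098.72 mg.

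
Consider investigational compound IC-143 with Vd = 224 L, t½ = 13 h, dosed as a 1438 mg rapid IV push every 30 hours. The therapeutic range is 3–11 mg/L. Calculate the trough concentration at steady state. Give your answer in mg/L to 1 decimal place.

τ/t½ = 30/13 ≈ 2.3077, so fraction remaining f = (1/2)^(30/13) ≈ 0.2020.
At steady state, accumulation factor R = 1/(1 − e^(−kτ)) ≈ 1.2531.
Single-dose peak C₀ = D/Vd = 1438/224 ≈ 6.420 mg/L.
Steady-state peak Cmax,ss = C₀·R ≈ 6.420 × 1.2531 ≈ 8.045 mg/L.
One interval later, Cmin,ss = Cmax,ss·e^(−kτ) ≈ 8.045 × 0.2020 ≈ 1.625 mg/L.
Trough 1.6 mg/L vs MEC 3 mg/L: subtherapeutic.

1.6 mg/L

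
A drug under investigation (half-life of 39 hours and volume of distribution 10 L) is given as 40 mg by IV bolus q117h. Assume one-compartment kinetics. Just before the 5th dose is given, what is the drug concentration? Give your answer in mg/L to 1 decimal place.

0.6 mg/L

f = (1/2)^(τ/t½) = (1/2)^(117/39) ≈ 0.1250.
C₀ = D/Vd = 40/10 ≈ 4.000 mg/L.
Before the 5th dose, 4 doses have been given. Superposition: Cmin = C₀·(f + f² + … + f^4).
≈ 4.000 × (0.1250 + 0.0156 + 0.0020 + 0.0002) ≈ 4.000 × 0.1428 ≈ 0.571 mg/L.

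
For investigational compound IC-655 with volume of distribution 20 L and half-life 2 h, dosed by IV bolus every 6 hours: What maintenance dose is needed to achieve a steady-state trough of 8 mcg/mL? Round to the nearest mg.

τ/t½ = 6/2 ≈ 3, so f = (1/2)^(6/2) ≈ 0.125000.
Cmin,ss = (D/Vd)·f/(1−f), so D = Cmin,ss·Vd·(1−f)/f.
D = 8 × 20 × (1−f)/f ≈ 8 × 20 × 7.00000 ≈ 1120.00 mg.

1120 mg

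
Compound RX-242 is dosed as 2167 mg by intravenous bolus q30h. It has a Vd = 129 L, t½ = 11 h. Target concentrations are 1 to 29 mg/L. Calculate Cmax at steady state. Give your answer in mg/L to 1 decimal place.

k = ln2/t½ = ln2/11 ≈ 0.063013 h⁻¹; fraction remaining f = e^(−kτ) = e^(−0.063013×30) ≈ 0.1510.
At steady state, accumulation factor R = 1/(1 − e^(−kτ)) ≈ 1.1779.
Each bolus raises the concentration by D/Vd = 2167/129 ≈ 16.798 mg/L.
Steady-state peak Cmax,ss = C₀·R ≈ 16.798 × 1.1779 ≈ 19.786 mg/L.
Peak 19.8 mg/L vs MTC 29 mg/L: below toxic threshold.

19.8 mg/L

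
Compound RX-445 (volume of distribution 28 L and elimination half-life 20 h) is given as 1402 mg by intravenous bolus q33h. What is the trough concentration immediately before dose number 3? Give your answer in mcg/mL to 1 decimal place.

f = (1/2)^(τ/t½) = (1/2)^(33/20) ≈ 0.3186.
C₀ = D/Vd = 1402/28 ≈ 50.071 mcg/mL.
Before the 3rd dose, 2 doses have been given. Superposition: Cmin = C₀·(f + f²).
≈ 50.071 × (0.3186 + 0.1015) ≈ 50.071 × 0.4201 ≈ 21.035 mcg/mL.

21.0 mcg/mL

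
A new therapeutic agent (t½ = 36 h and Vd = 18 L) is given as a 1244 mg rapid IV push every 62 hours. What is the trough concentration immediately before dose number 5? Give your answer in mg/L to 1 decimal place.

29.8 mg/L

f = (1/2)^(τ/t½) = (1/2)^(62/36) ≈ 0.3031.
C₀ = D/Vd = 1244/18 ≈ 69.111 mg/L.
Before the 5th dose, 4 doses have been given. Superposition: Cmin = C₀·(f + f² + … + f^4).
≈ 69.111 × (0.3031 + 0.0919 + 0.0278 + 0.0084) ≈ 69.111 × 0.4312 ≈ 29.801 mg/L.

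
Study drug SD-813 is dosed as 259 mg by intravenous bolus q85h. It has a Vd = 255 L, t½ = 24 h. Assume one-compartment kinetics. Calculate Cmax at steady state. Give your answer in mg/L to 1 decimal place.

Over one 85-h interval, 85/24 ≈ 3.5417 half-lives elapse, leaving f ≈ 0.0859 of each dose.
Accumulation ratio R = 1/(1 − f) ≈ 1/0.9141 ≈ 1.0940.
Single-dose peak C₀ = D/Vd = 259/255 ≈ 1.016 mg/L.
Cmax,ss = C₀/(1 − f) ≈ 1.016/0.9141 ≈ 1.111 mg/L.

1.1 mg/L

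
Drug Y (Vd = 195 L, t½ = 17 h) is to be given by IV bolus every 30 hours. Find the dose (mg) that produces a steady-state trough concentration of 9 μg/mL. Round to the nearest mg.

τ/t½ = 30/17 ≈ 1.7647, so f = (1/2)^(30/17) ≈ 0.294287.
Cmin,ss = (D/Vd)·f/(1−f), so D = Cmin,ss·Vd·(1−f)/f.
D = 9 × 195 × (1−f)/f ≈ 9 × 195 × 2.39804 ≈ 4208.56 mg.

4209 mg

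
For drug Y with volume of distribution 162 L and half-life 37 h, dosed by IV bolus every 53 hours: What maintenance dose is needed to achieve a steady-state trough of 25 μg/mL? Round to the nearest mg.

τ/t½ = 53/37 ≈ 1.4324, so f = (1/2)^(53/37) ≈ 0.370506.
Cmin,ss = (D/Vd)·f/(1−f), so D = Cmin,ss·Vd·(1−f)/f.
D = 25 × 162 × (1−f)/f ≈ 25 × 162 × 1.69901 ≈ 6880.99 mg.

6881 mg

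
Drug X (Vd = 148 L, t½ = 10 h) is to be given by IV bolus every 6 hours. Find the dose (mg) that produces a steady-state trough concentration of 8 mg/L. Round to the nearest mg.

τ/t½ = 6/10 ≈ 0.6, so f = (1/2)^(6/10) ≈ 0.659754.
Cmin,ss = (D/Vd)·f/(1−f), so D = Cmin,ss·Vd·(1−f)/f.
D = 8 × 148 × (1−f)/f ≈ 8 × 148 × 0.51572 ≈ 610.61 mg.

611 mg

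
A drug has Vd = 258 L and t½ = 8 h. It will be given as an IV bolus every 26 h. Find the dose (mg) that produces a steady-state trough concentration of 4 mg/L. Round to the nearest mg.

τ/t½ = 26/8 ≈ 3.25, so f = (1/2)^(26/8) ≈ 0.105112.
Cmin,ss = (D/Vd)·f/(1−f), so D = Cmin,ss·Vd·(1−f)/f.
D = 4 × 258 × (1−f)/f ≈ 4 × 258 × 8.51366 ≈ 8786.10 mg.

8786 mg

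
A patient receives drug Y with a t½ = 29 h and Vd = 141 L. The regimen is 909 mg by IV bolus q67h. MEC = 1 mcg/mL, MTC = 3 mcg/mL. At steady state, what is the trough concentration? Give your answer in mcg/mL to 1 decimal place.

1.6 mcg/mL

τ/t½ = 67/29 ≈ 2.3103, so fraction remaining f = (1/2)^(67/29) ≈ 0.2016.
At steady state, accumulation factor R = 1/(1 − e^(−kτ)) ≈ 1.2525.
Each bolus raises the concentration by D/Vd = 909/141 ≈ 6.447 mcg/mL.
Cmax,ss = C₀/(1 − f) ≈ 6.447/0.7984 ≈ 8.075 mcg/mL.
Steady-state trough Cmin,ss = Cmax,ss·f ≈ 8.075 × 0.2016 ≈ 1.628 mcg/mL.
Trough 1.6 mcg/mL vs MEC 1 mcg/mL: adequate.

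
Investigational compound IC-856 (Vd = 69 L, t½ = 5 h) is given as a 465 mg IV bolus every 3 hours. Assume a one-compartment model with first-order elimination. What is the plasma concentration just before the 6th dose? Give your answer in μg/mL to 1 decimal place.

11.4 μg/mL

f = (1/2)^(τ/t½) = (1/2)^(3/5) ≈ 0.6598.
C₀ = D/Vd = 465/69 ≈ 6.739 μg/mL.
Before the 6th dose, 5 doses have been given. Superposition: Cmin = C₀·(f + f² + … + f^5).
≈ 6.739 × (0.6598 + 0.4353 + 0.2872 + 0.1895 + 0.1250) ≈ 6.739 × 1.6968 ≈ 11.435 μg/mL.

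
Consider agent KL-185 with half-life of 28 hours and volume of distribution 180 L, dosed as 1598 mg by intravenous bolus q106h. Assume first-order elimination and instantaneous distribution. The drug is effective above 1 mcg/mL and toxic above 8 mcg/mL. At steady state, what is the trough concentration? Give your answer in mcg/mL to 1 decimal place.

0.7 mcg/mL

k = ln2/t½ = ln2/28 ≈ 0.024755 h⁻¹; fraction remaining f = e^(−kτ) = e^(−0.024755×106) ≈ 0.0725.
Accumulation ratio R = 1/(1 − f) ≈ 1/0.9275 ≈ 1.0782.
Single-dose peak C₀ = D/Vd = 1598/180 ≈ 8.878 mcg/mL.
Steady-state peak Cmax,ss = C₀·R ≈ 8.878 × 1.0782 ≈ 9.572 mcg/mL.
Steady-state trough Cmin,ss = Cmax,ss·f ≈ 9.572 × 0.0725 ≈ 0.694 mcg/mL.
Trough 0.7 mcg/mL vs MEC 1 mcg/mL: subtherapeutic.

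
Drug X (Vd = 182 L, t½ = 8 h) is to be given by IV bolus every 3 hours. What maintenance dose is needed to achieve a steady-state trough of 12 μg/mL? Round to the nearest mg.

648 mg

τ/t½ = 3/8 ≈ 0.375, so f = (1/2)^(3/8) ≈ 0.771105.
Cmin,ss = (D/Vd)·f/(1−f), so D = Cmin,ss·Vd·(1−f)/f.
D = 12 × 182 × (1−f)/f ≈ 12 × 182 × 0.29684 ≈ 648.30 mg.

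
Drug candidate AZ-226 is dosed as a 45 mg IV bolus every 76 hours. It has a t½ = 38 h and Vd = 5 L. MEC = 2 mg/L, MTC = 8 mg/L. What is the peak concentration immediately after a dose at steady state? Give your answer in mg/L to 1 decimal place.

The dosing interval is 2 half-lives, so f = 2^(−2) = 0.25.
At steady state, R = 1/(1 − 0.25) = 4/3.
Single-dose peak C₀ = D/Vd = 45/5 = 9 mg/L.
Steady-state peak Cmax,ss = C₀·R = 9 × 4/3 ≈ 12.000 mg/L.
Peak 12.0 mg/L vs MTC 8 mg/L: exceeds toxic threshold.

12.0 mg/L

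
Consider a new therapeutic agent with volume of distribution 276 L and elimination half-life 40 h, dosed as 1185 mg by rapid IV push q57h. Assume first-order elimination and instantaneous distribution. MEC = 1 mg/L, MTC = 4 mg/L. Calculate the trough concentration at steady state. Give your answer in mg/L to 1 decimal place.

2.5 mg/L

τ/t½ = 57/40 ≈ 1.425, so fraction remaining f = (1/2)^(57/40) ≈ 0.3724.
At steady state, accumulation factor R = 1/(1 − e^(−kτ)) ≈ 1.5934.
Single-dose peak C₀ = D/Vd = 1185/276 ≈ 4.293 mg/L.
Steady-state peak Cmax,ss = C₀·R ≈ 4.293 × 1.5934 ≈ 6.840 mg/L.
One interval later, Cmin,ss = Cmax,ss·e^(−kτ) ≈ 6.840 × 0.3724 ≈ 2.547 mg/L.
Trough 2.5 mg/L vs MEC 1 mg/L: adequate.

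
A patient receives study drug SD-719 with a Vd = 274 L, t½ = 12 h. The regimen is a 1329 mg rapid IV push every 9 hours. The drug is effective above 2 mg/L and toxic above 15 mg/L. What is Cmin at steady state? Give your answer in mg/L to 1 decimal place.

Over one 9-h interval, 9/12 ≈ 0.75 half-lives elapse, leaving f ≈ 0.5946 of each dose.
Accumulation ratio R = 1/(1 − f) ≈ 1/0.4054 ≈ 2.4667.
Single-dose peak C₀ = D/Vd = 1329/274 ≈ 4.850 mg/L.
Steady-state peak Cmax,ss = C₀·R ≈ 4.850 × 2.4667 ≈ 11.963 mg/L.
Steady-state trough Cmin,ss = Cmax,ss·f ≈ 11.963 × 0.5946 ≈ 7.113 mg/L.
Trough 7.1 mg/L vs MEC 2 mg/L: adequate.

7.1 mg/L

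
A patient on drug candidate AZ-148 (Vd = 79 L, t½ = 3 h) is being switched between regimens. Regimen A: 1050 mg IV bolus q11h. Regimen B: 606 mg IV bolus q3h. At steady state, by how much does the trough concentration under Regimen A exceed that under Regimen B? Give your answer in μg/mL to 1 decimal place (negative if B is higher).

Regimen A: f = (1/2)^(11/3) ≈ 0.0787; Cmin,ss = (1050/79)·f/(1−f) ≈ 1.135 μg/mL.
Regimen B: f = (1/2)^(3/3) ≈ 0.5000; Cmin,ss = (606/79)·f/(1−f) ≈ 7.671 μg/mL.
Difference ≈ 1.135 − 7.671 ≈ -6.536 μg/mL.

-6.5 μg/mL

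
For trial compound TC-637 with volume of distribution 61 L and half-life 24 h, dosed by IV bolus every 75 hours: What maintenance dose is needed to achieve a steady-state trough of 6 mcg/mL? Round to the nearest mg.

2827 mg

τ/t½ = 75/24 ≈ 3.125, so f = (1/2)^(75/24) ≈ 0.114626.
Cmin,ss = (D/Vd)·f/(1−f), so D = Cmin,ss·Vd·(1−f)/f.
D = 6 × 61 × (1−f)/f ≈ 6 × 61 × 7.72402 ≈ 2826.99 mg.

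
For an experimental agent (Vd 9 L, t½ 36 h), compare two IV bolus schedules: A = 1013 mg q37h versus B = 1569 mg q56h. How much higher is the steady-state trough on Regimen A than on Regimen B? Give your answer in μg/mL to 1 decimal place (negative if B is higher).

18.5 μg/mL

Regimen A: f = (1/2)^(37/36) ≈ 0.4905; Cmin,ss = (1013/9)·f/(1−f) ≈ 108.358 μg/mL.
Regimen B: f = (1/2)^(56/36) ≈ 0.3402; Cmin,ss = (1569/9)·f/(1−f) ≈ 89.888 μg/mL.
Difference ≈ 108.358 − 89.888 ≈ 18.470 μg/mL.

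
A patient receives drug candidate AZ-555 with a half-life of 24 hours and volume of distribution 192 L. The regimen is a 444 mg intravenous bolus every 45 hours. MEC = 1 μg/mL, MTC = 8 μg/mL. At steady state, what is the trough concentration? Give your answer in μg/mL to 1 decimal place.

0.9 μg/mL

τ/t½ = 45/24 ≈ 1.875, so fraction remaining f = (1/2)^(45/24) ≈ 0.2726.
At steady state, accumulation factor R = 1/(1 − e^(−kτ)) ≈ 1.3748.
Single-dose peak C₀ = D/Vd = 444/192 ≈ 2.312 μg/mL.
Cmax,ss = C₀/(1 − f) ≈ 2.312/0.7274 ≈ 3.178 μg/mL.
One interval later, Cmin,ss = Cmax,ss·e^(−kτ) ≈ 3.178 × 0.2726 ≈ 0.866 μg/mL.
Trough 0.9 μg/mL vs MEC 1 μg/mL: subtherapeutic.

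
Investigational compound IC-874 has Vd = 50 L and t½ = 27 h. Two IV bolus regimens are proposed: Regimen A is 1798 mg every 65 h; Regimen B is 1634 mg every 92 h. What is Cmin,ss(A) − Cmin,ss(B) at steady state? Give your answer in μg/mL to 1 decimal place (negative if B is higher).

5.0 μg/mL

Regimen A: f = (1/2)^(65/27) ≈ 0.1885; Cmin,ss = (1798/50)·f/(1−f) ≈ 8.353 μg/mL.
Regimen B: f = (1/2)^(92/27) ≈ 0.0942; Cmin,ss = (1634/50)·f/(1−f) ≈ 3.399 μg/mL.
Difference ≈ 8.353 − 3.399 ≈ 4.954 μg/mL.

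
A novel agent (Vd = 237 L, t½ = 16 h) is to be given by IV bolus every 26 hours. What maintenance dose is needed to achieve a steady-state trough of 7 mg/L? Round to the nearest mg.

τ/t½ = 26/16 ≈ 1.625, so f = (1/2)^(26/16) ≈ 0.324210.
Cmin,ss = (D/Vd)·f/(1−f), so D = Cmin,ss·Vd·(1−f)/f.
D = 7 × 237 × (1−f)/f ≈ 7 × 237 × 2.08442 ≈ 3458.05 mg.

3458 mg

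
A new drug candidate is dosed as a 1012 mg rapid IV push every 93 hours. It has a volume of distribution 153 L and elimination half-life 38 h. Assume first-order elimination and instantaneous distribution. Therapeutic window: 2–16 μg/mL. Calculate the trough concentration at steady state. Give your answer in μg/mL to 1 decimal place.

τ/t½ = 93/38 ≈ 2.4474, so fraction remaining f = (1/2)^(93/38) ≈ 0.1833.
At steady state, accumulation factor R = 1/(1 − e^(−kτ)) ≈ 1.2244.
Single-dose peak C₀ = D/Vd = 1012/153 ≈ 6.614 μg/mL.
Steady-state peak Cmax,ss = C₀·R ≈ 6.614 × 1.2244 ≈ 8.098 μg/mL.
One interval later, Cmin,ss = Cmax,ss·e^(−kτ) ≈ 8.098 × 0.1833 ≈ 1.484 μg/mL.
Trough 1.5 μg/mL vs MEC 2 μg/mL: subtherapeutic.

1.5 μg/mL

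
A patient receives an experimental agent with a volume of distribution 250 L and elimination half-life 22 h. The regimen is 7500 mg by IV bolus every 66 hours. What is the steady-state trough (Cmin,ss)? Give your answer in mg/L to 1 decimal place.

τ = 66 h = 3 half-lives, so f = (1/2)^3 = 0.125.
At steady state, R = 1/(1 − 0.125) = 8/7.
Single-dose peak C₀ = D/Vd = 7500/250 = 30 mg/L.
Steady-state peak Cmax,ss = C₀·R = 30 × 8/7 ≈ 34.286 mg/L.
Steady-state trough Cmin,ss = Cmax,ss·f ≈ 34.286 × 0.125 ≈ 4.286 mg/L.

4.3 mg/L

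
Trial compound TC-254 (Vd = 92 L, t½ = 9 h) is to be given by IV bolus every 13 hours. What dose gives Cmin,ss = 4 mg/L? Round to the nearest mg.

τ/t½ = 13/9 ≈ 1.4444, so f = (1/2)^(13/9) ≈ 0.367434.
Cmin,ss = (D/Vd)·f/(1−f), so D = Cmin,ss·Vd·(1−f)/f.
D = 4 × 92 × (1−f)/f ≈ 4 × 92 × 1.72158 ≈ 633.54 mg.

634 mg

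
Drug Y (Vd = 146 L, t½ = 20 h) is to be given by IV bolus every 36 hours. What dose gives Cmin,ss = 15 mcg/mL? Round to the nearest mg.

τ/t½ = 36/20 ≈ 1.8, so f = (1/2)^(36/20) ≈ 0.287175.
Cmin,ss = (D/Vd)·f/(1−f), so D = Cmin,ss·Vd·(1−f)/f.
D = 15 × 146 × (1−f)/f ≈ 15 × 146 × 2.48220 ≈ 5436.02 mg.

5436 mg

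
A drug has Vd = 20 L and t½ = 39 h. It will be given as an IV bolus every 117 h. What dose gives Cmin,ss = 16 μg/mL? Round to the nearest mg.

τ/t½ = 117/39 ≈ 3, so f = (1/2)^(117/39) ≈ 0.125000.
Cmin,ss = (D/Vd)·f/(1−f), so D = Cmin,ss·Vd·(1−f)/f.
D = 16 × 20 × (1−f)/f ≈ 16 × 20 × 7.00000 ≈ 2240.00 mg.

2240 mg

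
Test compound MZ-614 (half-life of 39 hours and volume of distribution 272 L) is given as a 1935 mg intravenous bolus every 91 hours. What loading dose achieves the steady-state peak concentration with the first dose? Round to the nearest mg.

2414 mg

f = (1/2)^(91/39) ≈ 0.198425; accumulation ratio R = 1/(1−f) ≈ 1.24754.
Loading dose to hit Cmax,ss on first dose: D_load = D_maint·R ≈ 1935 × 1.24754 ≈ 2413.99 mg.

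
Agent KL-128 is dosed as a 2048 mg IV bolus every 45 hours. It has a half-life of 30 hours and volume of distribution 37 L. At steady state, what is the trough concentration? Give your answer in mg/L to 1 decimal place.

30.3 mg/L

τ/t½ = 45/30 ≈ 1.5, so fraction remaining f = (1/2)^(45/30) ≈ 0.3536.
At steady state, accumulation factor R = 1/(1 − e^(−kτ)) ≈ 1.5470.
Single-dose peak C₀ = D/Vd = 2048/37 ≈ 55.351 mg/L.
Steady-state peak Cmax,ss = C₀·R ≈ 55.351 × 1.5470 ≈ 85.628 mg/L.
Steady-state trough Cmin,ss = Cmax,ss·f ≈ 85.628 × 0.3536 ≈ 30.278 mg/L.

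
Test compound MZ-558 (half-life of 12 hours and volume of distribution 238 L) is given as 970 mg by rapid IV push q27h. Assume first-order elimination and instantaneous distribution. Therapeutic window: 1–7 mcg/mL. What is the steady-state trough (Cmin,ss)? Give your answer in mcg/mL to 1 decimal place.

τ/t½ = 27/12 ≈ 2.25, so fraction remaining f = (1/2)^(27/12) ≈ 0.2102.
Single-dose peak C₀ = D/Vd = 970/238 ≈ 4.076 mcg/mL.
Steady-state trough Cmin,ss = C₀·f/(1−f) ≈ 4.076 × 0.2102/0.7898 ≈ 1.085 mcg/mL.
Trough 1.1 mcg/mL vs MEC 1 mcg/mL: adequate.

1.1 mcg/mL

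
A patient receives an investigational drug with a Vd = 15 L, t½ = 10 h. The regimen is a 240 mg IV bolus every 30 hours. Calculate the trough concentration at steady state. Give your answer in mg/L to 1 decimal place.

2.3 mg/L

τ = 30 h = 3 half-lives, so f = (1/2)^3 = 0.125.
Accumulation ratio R = 1/(1 − f) = 1/0.875 = 8/7.
Single-dose peak C₀ = D/Vd = 240/15 = 16 mg/L.
Steady-state peak Cmax,ss = C₀·R = 16 × 8/7 ≈ 18.286 mg/L.
Steady-state trough Cmin,ss = Cmax,ss·f ≈ 18.286 × 0.125 ≈ 2.286 mg/L.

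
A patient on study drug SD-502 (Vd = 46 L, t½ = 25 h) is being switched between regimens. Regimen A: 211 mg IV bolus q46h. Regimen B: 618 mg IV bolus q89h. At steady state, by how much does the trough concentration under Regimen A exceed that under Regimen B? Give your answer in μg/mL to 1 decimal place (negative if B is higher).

Regimen A: f = (1/2)^(46/25) ≈ 0.2793; Cmin,ss = (211/46)·f/(1−f) ≈ 1.778 μg/mL.
Regimen B: f = (1/2)^(89/25) ≈ 0.0848; Cmin,ss = (618/46)·f/(1−f) ≈ 1.245 μg/mL.
Difference ≈ 1.778 − 1.245 ≈ 0.533 μg/mL.

0.5 μg/mL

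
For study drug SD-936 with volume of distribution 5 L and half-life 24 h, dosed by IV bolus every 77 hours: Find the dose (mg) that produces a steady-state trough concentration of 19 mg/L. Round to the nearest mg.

783 mg

τ/t½ = 77/24 ≈ 3.2083, so f = (1/2)^(77/24) ≈ 0.108192.
Cmin,ss = (D/Vd)·f/(1−f), so D = Cmin,ss·Vd·(1−f)/f.
D = 19 × 5 × (1−f)/f ≈ 19 × 5 × 8.24283 ≈ 783.07 mg.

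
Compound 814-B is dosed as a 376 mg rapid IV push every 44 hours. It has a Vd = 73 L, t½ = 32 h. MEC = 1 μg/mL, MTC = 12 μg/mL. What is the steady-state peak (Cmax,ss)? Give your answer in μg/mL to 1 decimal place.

τ/t½ = 44/32 ≈ 1.375, so fraction remaining f = (1/2)^(44/32) ≈ 0.3856.
At steady state, accumulation factor R = 1/(1 − e^(−kτ)) ≈ 1.6276.
Single-dose peak C₀ = D/Vd = 376/73 ≈ 5.151 μg/mL.
Steady-state peak Cmax,ss = C₀·R ≈ 5.151 × 1.6276 ≈ 8.384 μg/mL.
Peak 8.4 μg/mL vs MTC 12 μg/mL: below toxic threshold.

8.4 μg/mL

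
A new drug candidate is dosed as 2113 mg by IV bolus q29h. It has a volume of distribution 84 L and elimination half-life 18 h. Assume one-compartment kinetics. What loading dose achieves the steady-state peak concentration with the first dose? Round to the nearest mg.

3141 mg

f = (1/2)^(29/18) ≈ 0.327346; accumulation ratio R = 1/(1−f) ≈ 1.48665.
Loading dose to hit Cmax,ss on first dose: D_load = D_maint·R ≈ 2113 × 1.48665 ≈ 3141.29 mg.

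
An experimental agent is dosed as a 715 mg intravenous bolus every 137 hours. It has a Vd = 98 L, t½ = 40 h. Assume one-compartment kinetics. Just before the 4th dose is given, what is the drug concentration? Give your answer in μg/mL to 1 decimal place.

0.7 μg/mL

f = (1/2)^(τ/t½) = (1/2)^(137/40) ≈ 0.0931.
C₀ = D/Vd = 715/98 ≈ 7.296 μg/mL.
Before the 4th dose, 3 doses have been given. Superposition: Cmin = C₀·(f + f² + … + f^3).
≈ 7.296 × (0.0931 + 0.0087 + 0.0008) ≈ 7.296 × 0.1026 ≈ 0.749 μg/mL.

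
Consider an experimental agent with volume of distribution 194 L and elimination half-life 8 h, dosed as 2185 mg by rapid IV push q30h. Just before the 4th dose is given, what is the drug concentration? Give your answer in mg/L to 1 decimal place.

f = (1/2)^(τ/t½) = (1/2)^(30/8) ≈ 0.0743.
C₀ = D/Vd = 2185/194 ≈ 11.263 mg/L.
Before the 4th dose, 3 doses have been given. Superposition: Cmin = C₀·(f + f² + … + f^3).
≈ 11.263 × (0.0743 + 0.0055 + 0.0004) ≈ 11.263 × 0.0802 ≈ 0.903 mg/L.

0.9 mg/L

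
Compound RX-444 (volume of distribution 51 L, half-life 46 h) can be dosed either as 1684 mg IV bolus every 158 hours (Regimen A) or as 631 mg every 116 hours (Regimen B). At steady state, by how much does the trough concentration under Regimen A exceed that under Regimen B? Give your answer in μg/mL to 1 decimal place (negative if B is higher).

Regimen A: f = (1/2)^(158/46) ≈ 0.0925; Cmin,ss = (1684/51)·f/(1−f) ≈ 3.366 μg/mL.
Regimen B: f = (1/2)^(116/46) ≈ 0.1741; Cmin,ss = (631/51)·f/(1−f) ≈ 2.608 μg/mL.
Difference ≈ 3.366 − 2.608 ≈ 0.758 μg/mL.

0.8 μg/mL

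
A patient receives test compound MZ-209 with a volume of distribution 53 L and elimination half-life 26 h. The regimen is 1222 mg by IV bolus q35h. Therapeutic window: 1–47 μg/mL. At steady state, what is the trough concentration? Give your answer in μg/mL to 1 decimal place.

τ/t½ = 35/26 ≈ 1.3462, so fraction remaining f = (1/2)^(35/26) ≈ 0.3933.
Each bolus raises the concentration by D/Vd = 1222/53 ≈ 23.057 μg/mL.
Steady-state trough Cmin,ss = C₀·f/(1−f) ≈ 23.057 × 0.3933/0.6067 ≈ 14.947 μg/mL.
Trough 14.9 μg/mL vs MEC 1 μg/mL: adequate.

14.9 μg/mL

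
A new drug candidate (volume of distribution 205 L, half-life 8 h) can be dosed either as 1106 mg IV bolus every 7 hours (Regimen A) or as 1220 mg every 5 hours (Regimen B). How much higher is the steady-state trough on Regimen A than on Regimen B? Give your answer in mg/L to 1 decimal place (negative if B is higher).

-4.5 mg/L

Regimen A: f = (1/2)^(7/8) ≈ 0.5453; Cmin,ss = (1106/205)·f/(1−f) ≈ 6.470 mg/L.
Regimen B: f = (1/2)^(5/8) ≈ 0.6484; Cmin,ss = (1220/205)·f/(1−f) ≈ 10.975 mg/L.
Difference ≈ 6.470 − 10.975 ≈ -4.505 mg/L.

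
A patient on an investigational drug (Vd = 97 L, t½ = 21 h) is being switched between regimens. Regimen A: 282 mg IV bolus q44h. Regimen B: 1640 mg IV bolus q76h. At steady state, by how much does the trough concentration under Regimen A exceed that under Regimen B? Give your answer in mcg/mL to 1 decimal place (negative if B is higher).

Regimen A: f = (1/2)^(44/21) ≈ 0.2340; Cmin,ss = (282/97)·f/(1−f) ≈ 0.888 mcg/mL.
Regimen B: f = (1/2)^(76/21) ≈ 0.0814; Cmin,ss = (1640/97)·f/(1−f) ≈ 1.498 mcg/mL.
Difference ≈ 0.888 − 1.498 ≈ -0.610 mcg/mL.

-0.6 mcg/mL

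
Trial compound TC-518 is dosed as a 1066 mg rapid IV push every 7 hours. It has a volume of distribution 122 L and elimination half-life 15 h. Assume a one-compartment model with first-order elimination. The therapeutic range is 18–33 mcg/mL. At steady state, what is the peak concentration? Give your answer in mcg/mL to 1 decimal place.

31.6 mcg/mL

τ/t½ = 7/15 ≈ 0.46667, so fraction remaining f = (1/2)^(7/15) ≈ 0.7236.
Accumulation ratio R = 1/(1 − f) ≈ 1/0.2764 ≈ 3.6179.
Single-dose peak C₀ = D/Vd = 1066/122 ≈ 8.738 mcg/mL.
Cmax,ss = C₀/(1 − f) ≈ 8.738/0.2764 ≈ 31.614 mcg/mL.
Peak 31.6 mcg/mL vs MTC 33 mcg/mL: below toxic threshold.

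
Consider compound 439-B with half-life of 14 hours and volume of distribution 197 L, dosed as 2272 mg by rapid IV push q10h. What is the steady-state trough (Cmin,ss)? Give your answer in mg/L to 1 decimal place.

18.0 mg/L

Over one 10-h interval, 10/14 ≈ 0.71429 half-lives elapse, leaving f ≈ 0.6095 of each dose.
At steady state, accumulation factor R = 1/(1 − e^(−kτ)) ≈ 2.5608.
Each bolus raises the concentration by D/Vd = 2272/197 ≈ 11.533 mg/L.
Cmax,ss = C₀/(1 − f) ≈ 11.533/0.3905 ≈ 29.534 mg/L.
Steady-state trough Cmin,ss = Cmax,ss·f ≈ 29.534 × 0.6095 ≈ 18.001 mg/L.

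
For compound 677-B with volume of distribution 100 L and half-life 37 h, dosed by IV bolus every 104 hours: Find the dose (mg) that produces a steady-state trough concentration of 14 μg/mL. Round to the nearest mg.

8424 mg

τ/t½ = 104/37 ≈ 2.8108, so f = (1/2)^(104/37) ≈ 0.142515.
Cmin,ss = (D/Vd)·f/(1−f), so D = Cmin,ss·Vd·(1−f)/f.
D = 14 × 100 × (1−f)/f ≈ 14 × 100 × 6.01681 ≈ 8423.53 mg.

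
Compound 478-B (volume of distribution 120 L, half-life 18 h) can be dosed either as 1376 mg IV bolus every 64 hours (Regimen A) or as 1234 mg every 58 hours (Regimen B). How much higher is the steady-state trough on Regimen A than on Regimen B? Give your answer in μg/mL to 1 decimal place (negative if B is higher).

-0.2 μg/mL

Regimen A: f = (1/2)^(64/18) ≈ 0.0850; Cmin,ss = (1376/120)·f/(1−f) ≈ 1.065 μg/mL.
Regimen B: f = (1/2)^(58/18) ≈ 0.1072; Cmin,ss = (1234/120)·f/(1−f) ≈ 1.235 μg/mL.
Difference ≈ 1.065 − 1.235 ≈ -0.170 μg/mL.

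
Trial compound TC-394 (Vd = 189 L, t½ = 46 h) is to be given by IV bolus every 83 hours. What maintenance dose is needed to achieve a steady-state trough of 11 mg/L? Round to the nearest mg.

5182 mg

τ/t½ = 83/46 ≈ 1.8043, so f = (1/2)^(83/46) ≈ 0.286310.
Cmin,ss = (D/Vd)·f/(1−f), so D = Cmin,ss·Vd·(1−f)/f.
D = 11 × 189 × (1−f)/f ≈ 11 × 189 × 2.49272 ≈ 5182.36 mg.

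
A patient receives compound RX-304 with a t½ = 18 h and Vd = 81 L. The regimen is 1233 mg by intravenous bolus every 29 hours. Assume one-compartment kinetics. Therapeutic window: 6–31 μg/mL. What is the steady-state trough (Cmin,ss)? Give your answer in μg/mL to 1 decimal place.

7.4 μg/mL

Over one 29-h interval, 29/18 ≈ 1.6111 half-lives elapse, leaving f ≈ 0.3273 of each dose.
Accumulation ratio R = 1/(1 − f) ≈ 1/0.6727 ≈ 1.4865.
Each bolus raises the concentration by D/Vd = 1233/81 ≈ 15.222 μg/mL.
Steady-state peak Cmax,ss = C₀·R ≈ 15.222 × 1.4865 ≈ 22.628 μg/mL.
One interval later, Cmin,ss = Cmax,ss·e^(−kτ) ≈ 22.628 × 0.3273 ≈ 7.406 μg/mL.
Trough 7.4 μg/mL vs MEC 6 μg/mL: adequate.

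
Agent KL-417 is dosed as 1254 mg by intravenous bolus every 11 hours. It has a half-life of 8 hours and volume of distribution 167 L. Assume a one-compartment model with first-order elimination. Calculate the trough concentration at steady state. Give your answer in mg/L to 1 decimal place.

4.7 mg/L

τ/t½ = 11/8 ≈ 1.375, so fraction remaining f = (1/2)^(11/8) ≈ 0.3856.
Accumulation ratio R = 1/(1 − f) ≈ 1/0.6144 ≈ 1.6276.
Each bolus raises the concentration by D/Vd = 1254/167 ≈ 7.509 mg/L.
Cmax,ss = C₀/(1 − f) ≈ 7.509/0.6144 ≈ 12.222 mg/L.
Steady-state trough Cmin,ss = Cmax,ss·f ≈ 12.222 × 0.3856 ≈ 4.713 mg/L.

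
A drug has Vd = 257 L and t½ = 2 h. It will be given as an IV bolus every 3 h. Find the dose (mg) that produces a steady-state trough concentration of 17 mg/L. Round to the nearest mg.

7988 mg

τ/t½ = 3/2 ≈ 1.5, so f = (1/2)^(3/2) ≈ 0.353553.
Cmin,ss = (D/Vd)·f/(1−f), so D = Cmin,ss·Vd·(1−f)/f.
D = 17 × 257 × (1−f)/f ≈ 17 × 257 × 1.82843 ≈ 7988.41 mg.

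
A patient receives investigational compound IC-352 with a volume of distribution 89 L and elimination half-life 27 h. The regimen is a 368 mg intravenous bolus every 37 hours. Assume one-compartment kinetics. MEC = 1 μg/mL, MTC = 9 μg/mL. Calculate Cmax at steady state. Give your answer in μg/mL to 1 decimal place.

τ/t½ = 37/27 ≈ 1.3704, so fraction remaining f = (1/2)^(37/27) ≈ 0.3868.
At steady state, accumulation factor R = 1/(1 − e^(−kτ)) ≈ 1.6308.
Single-dose peak C₀ = D/Vd = 368/89 ≈ 4.135 μg/mL.
Cmax,ss = C₀/(1 − f) ≈ 4.135/0.6132 ≈ 6.743 μg/mL.
Peak 6.7 μg/mL vs MTC 9 μg/mL: below toxic threshold.

6.7 μg/mL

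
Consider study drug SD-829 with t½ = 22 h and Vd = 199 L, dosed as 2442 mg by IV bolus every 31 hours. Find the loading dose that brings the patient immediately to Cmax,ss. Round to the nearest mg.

3917 mg

f = (1/2)^(31/22) ≈ 0.376549; accumulation ratio R = 1/(1−f) ≈ 1.60398.
Loading dose to hit Cmax,ss on first dose: D_load = D_maint·R ≈ 2442 × 1.60398 ≈ 3916.92 mg.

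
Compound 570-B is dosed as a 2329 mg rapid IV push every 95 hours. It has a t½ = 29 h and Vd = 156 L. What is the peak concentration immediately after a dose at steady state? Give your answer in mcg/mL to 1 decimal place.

k = ln2/t½ = ln2/29 ≈ 0.023902 h⁻¹; fraction remaining f = e^(−kτ) = e^(−0.023902×95) ≈ 0.1032.
At steady state, accumulation factor R = 1/(1 − e^(−kτ)) ≈ 1.1151.
Each bolus raises the concentration by D/Vd = 2329/156 ≈ 14.929 mcg/mL.
Cmax,ss = C₀/(1 − f) ≈ 14.929/0.8968 ≈ 16.647 mcg/mL.

16.6 mcg/mL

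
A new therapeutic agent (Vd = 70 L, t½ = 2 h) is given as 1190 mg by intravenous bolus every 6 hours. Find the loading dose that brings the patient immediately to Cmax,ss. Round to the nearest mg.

1360 mg

f = (1/2)^(6/2) ≈ 0.125000; accumulation ratio R = 1/(1−f) ≈ 1.14286.
Loading dose to hit Cmax,ss on first dose: D_load = D_maint·R ≈ 1190 × 1.14286 ≈ 1360.00 mg.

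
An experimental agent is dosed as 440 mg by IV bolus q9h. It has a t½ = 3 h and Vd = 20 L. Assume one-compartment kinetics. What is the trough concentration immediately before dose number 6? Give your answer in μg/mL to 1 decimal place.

f = (1/2)^(τ/t½) = (1/2)^(9/3) ≈ 0.1250.
C₀ = D/Vd = 440/20 ≈ 22.000 μg/mL.
Before the 6th dose, 5 doses have been given. Superposition: Cmin = C₀·(f + f² + … + f^5).
≈ 22.000 × (0.1250 + 0.0156 + 0.0020 + 0.0002 + 0.0000) ≈ 22.000 × 0.1428 ≈ 3.142 μg/mL.

3.1 μg/mL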